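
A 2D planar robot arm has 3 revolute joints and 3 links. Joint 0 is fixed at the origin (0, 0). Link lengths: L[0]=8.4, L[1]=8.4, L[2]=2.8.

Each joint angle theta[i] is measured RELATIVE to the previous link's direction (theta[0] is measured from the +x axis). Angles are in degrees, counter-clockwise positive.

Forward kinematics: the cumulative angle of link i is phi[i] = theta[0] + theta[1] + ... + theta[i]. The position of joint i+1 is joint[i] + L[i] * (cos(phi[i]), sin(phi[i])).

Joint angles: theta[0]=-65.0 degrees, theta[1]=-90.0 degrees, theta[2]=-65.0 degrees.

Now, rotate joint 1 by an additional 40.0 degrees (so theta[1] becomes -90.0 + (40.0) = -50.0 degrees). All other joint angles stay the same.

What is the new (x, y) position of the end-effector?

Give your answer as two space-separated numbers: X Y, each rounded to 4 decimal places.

Answer: -2.8000 -15.2260

Derivation:
joint[0] = (0.0000, 0.0000)  (base)
link 0: phi[0] = -65 = -65 deg
  cos(-65 deg) = 0.4226, sin(-65 deg) = -0.9063
  joint[1] = (0.0000, 0.0000) + 8.4 * (0.4226, -0.9063) = (0.0000 + 3.5500, 0.0000 + -7.6130) = (3.5500, -7.6130)
link 1: phi[1] = -65 + -50 = -115 deg
  cos(-115 deg) = -0.4226, sin(-115 deg) = -0.9063
  joint[2] = (3.5500, -7.6130) + 8.4 * (-0.4226, -0.9063) = (3.5500 + -3.5500, -7.6130 + -7.6130) = (0.0000, -15.2260)
link 2: phi[2] = -65 + -50 + -65 = -180 deg
  cos(-180 deg) = -1.0000, sin(-180 deg) = -0.0000
  joint[3] = (0.0000, -15.2260) + 2.8 * (-1.0000, -0.0000) = (0.0000 + -2.8000, -15.2260 + -0.0000) = (-2.8000, -15.2260)
End effector: (-2.8000, -15.2260)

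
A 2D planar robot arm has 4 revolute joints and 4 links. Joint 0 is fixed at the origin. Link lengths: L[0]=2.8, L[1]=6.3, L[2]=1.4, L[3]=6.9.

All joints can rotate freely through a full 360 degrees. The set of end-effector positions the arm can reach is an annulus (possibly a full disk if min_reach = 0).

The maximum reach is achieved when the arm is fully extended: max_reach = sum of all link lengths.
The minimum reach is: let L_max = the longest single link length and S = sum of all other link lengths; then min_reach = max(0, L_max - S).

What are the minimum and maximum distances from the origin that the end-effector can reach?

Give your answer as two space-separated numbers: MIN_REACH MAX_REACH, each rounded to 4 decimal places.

Answer: 0.0000 17.4000

Derivation:
Link lengths: [2.8, 6.3, 1.4, 6.9]
max_reach = 2.8 + 6.3 + 1.4 + 6.9 = 17.4
L_max = max([2.8, 6.3, 1.4, 6.9]) = 6.9
S (sum of others) = 17.4 - 6.9 = 10.5
min_reach = max(0, 6.9 - 10.5) = max(0, -3.6) = 0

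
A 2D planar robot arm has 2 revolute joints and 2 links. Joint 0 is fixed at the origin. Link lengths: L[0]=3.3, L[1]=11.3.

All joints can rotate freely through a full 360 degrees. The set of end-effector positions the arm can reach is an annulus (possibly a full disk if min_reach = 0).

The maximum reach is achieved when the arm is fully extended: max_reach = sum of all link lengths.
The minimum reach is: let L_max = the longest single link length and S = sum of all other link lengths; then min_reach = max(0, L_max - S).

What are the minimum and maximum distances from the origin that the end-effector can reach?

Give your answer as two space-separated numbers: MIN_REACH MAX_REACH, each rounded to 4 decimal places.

Link lengths: [3.3, 11.3]
max_reach = 3.3 + 11.3 = 14.6
L_max = max([3.3, 11.3]) = 11.3
S (sum of others) = 14.6 - 11.3 = 3.3
min_reach = max(0, 11.3 - 3.3) = max(0, 8) = 8

Answer: 8.0000 14.6000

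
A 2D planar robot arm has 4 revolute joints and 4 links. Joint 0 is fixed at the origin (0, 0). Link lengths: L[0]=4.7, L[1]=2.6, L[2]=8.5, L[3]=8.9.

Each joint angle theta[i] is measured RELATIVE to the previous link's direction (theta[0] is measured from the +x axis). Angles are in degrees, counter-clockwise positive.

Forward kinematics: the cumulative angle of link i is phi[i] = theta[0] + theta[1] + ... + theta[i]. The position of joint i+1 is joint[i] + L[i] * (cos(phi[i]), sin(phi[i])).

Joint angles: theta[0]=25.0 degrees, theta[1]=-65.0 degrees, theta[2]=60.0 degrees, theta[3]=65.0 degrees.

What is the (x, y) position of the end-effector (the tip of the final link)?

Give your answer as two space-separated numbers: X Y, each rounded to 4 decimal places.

Answer: 15.0144 12.0884

Derivation:
joint[0] = (0.0000, 0.0000)  (base)
link 0: phi[0] = 25 = 25 deg
  cos(25 deg) = 0.9063, sin(25 deg) = 0.4226
  joint[1] = (0.0000, 0.0000) + 4.7 * (0.9063, 0.4226) = (0.0000 + 4.2596, 0.0000 + 1.9863) = (4.2596, 1.9863)
link 1: phi[1] = 25 + -65 = -40 deg
  cos(-40 deg) = 0.7660, sin(-40 deg) = -0.6428
  joint[2] = (4.2596, 1.9863) + 2.6 * (0.7660, -0.6428) = (4.2596 + 1.9917, 1.9863 + -1.6712) = (6.2514, 0.3151)
link 2: phi[2] = 25 + -65 + 60 = 20 deg
  cos(20 deg) = 0.9397, sin(20 deg) = 0.3420
  joint[3] = (6.2514, 0.3151) + 8.5 * (0.9397, 0.3420) = (6.2514 + 7.9874, 0.3151 + 2.9072) = (14.2387, 3.2222)
link 3: phi[3] = 25 + -65 + 60 + 65 = 85 deg
  cos(85 deg) = 0.0872, sin(85 deg) = 0.9962
  joint[4] = (14.2387, 3.2222) + 8.9 * (0.0872, 0.9962) = (14.2387 + 0.7757, 3.2222 + 8.8661) = (15.0144, 12.0884)
End effector: (15.0144, 12.0884)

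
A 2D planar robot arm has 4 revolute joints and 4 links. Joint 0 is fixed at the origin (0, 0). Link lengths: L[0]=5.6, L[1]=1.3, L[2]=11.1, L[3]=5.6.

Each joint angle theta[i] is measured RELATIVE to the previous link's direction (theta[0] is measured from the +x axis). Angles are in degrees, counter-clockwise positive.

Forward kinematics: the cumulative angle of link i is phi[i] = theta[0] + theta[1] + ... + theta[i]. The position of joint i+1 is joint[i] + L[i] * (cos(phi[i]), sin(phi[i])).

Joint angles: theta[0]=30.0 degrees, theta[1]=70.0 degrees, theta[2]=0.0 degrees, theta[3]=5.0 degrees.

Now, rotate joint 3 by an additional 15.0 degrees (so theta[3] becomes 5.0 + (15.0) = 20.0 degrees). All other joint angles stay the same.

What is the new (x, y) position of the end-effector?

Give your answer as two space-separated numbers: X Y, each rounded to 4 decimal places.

Answer: -0.1035 19.8614

Derivation:
joint[0] = (0.0000, 0.0000)  (base)
link 0: phi[0] = 30 = 30 deg
  cos(30 deg) = 0.8660, sin(30 deg) = 0.5000
  joint[1] = (0.0000, 0.0000) + 5.6 * (0.8660, 0.5000) = (0.0000 + 4.8497, 0.0000 + 2.8000) = (4.8497, 2.8000)
link 1: phi[1] = 30 + 70 = 100 deg
  cos(100 deg) = -0.1736, sin(100 deg) = 0.9848
  joint[2] = (4.8497, 2.8000) + 1.3 * (-0.1736, 0.9848) = (4.8497 + -0.2257, 2.8000 + 1.2803) = (4.6240, 4.0803)
link 2: phi[2] = 30 + 70 + 0 = 100 deg
  cos(100 deg) = -0.1736, sin(100 deg) = 0.9848
  joint[3] = (4.6240, 4.0803) + 11.1 * (-0.1736, 0.9848) = (4.6240 + -1.9275, 4.0803 + 10.9314) = (2.6965, 15.0116)
link 3: phi[3] = 30 + 70 + 0 + 20 = 120 deg
  cos(120 deg) = -0.5000, sin(120 deg) = 0.8660
  joint[4] = (2.6965, 15.0116) + 5.6 * (-0.5000, 0.8660) = (2.6965 + -2.8000, 15.0116 + 4.8497) = (-0.1035, 19.8614)
End effector: (-0.1035, 19.8614)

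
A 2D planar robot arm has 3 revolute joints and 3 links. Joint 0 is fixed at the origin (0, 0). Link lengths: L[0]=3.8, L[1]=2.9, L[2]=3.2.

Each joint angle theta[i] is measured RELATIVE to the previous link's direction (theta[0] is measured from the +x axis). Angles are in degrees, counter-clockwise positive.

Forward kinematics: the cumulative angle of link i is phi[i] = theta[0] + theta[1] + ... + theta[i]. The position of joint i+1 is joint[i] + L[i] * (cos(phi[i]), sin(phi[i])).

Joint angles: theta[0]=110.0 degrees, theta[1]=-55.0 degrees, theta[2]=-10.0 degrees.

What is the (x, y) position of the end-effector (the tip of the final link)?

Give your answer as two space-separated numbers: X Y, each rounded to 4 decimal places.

joint[0] = (0.0000, 0.0000)  (base)
link 0: phi[0] = 110 = 110 deg
  cos(110 deg) = -0.3420, sin(110 deg) = 0.9397
  joint[1] = (0.0000, 0.0000) + 3.8 * (-0.3420, 0.9397) = (0.0000 + -1.2997, 0.0000 + 3.5708) = (-1.2997, 3.5708)
link 1: phi[1] = 110 + -55 = 55 deg
  cos(55 deg) = 0.5736, sin(55 deg) = 0.8192
  joint[2] = (-1.2997, 3.5708) + 2.9 * (0.5736, 0.8192) = (-1.2997 + 1.6634, 3.5708 + 2.3755) = (0.3637, 5.9464)
link 2: phi[2] = 110 + -55 + -10 = 45 deg
  cos(45 deg) = 0.7071, sin(45 deg) = 0.7071
  joint[3] = (0.3637, 5.9464) + 3.2 * (0.7071, 0.7071) = (0.3637 + 2.2627, 5.9464 + 2.2627) = (2.6264, 8.2091)
End effector: (2.6264, 8.2091)

Answer: 2.6264 8.2091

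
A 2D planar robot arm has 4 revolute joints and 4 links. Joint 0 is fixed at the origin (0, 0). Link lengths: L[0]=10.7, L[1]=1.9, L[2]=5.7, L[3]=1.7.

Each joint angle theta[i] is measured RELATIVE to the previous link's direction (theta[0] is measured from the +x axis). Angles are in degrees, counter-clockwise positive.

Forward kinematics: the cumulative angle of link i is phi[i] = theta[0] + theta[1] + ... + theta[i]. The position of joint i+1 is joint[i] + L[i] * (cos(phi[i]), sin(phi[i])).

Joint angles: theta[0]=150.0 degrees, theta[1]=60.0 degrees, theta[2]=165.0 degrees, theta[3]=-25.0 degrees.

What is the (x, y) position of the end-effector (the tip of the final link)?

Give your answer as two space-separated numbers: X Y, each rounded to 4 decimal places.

joint[0] = (0.0000, 0.0000)  (base)
link 0: phi[0] = 150 = 150 deg
  cos(150 deg) = -0.8660, sin(150 deg) = 0.5000
  joint[1] = (0.0000, 0.0000) + 10.7 * (-0.8660, 0.5000) = (0.0000 + -9.2665, 0.0000 + 5.3500) = (-9.2665, 5.3500)
link 1: phi[1] = 150 + 60 = 210 deg
  cos(210 deg) = -0.8660, sin(210 deg) = -0.5000
  joint[2] = (-9.2665, 5.3500) + 1.9 * (-0.8660, -0.5000) = (-9.2665 + -1.6454, 5.3500 + -0.9500) = (-10.9119, 4.4000)
link 2: phi[2] = 150 + 60 + 165 = 375 deg
  cos(375 deg) = 0.9659, sin(375 deg) = 0.2588
  joint[3] = (-10.9119, 4.4000) + 5.7 * (0.9659, 0.2588) = (-10.9119 + 5.5058, 4.4000 + 1.4753) = (-5.4061, 5.8753)
link 3: phi[3] = 150 + 60 + 165 + -25 = 350 deg
  cos(350 deg) = 0.9848, sin(350 deg) = -0.1736
  joint[4] = (-5.4061, 5.8753) + 1.7 * (0.9848, -0.1736) = (-5.4061 + 1.6742, 5.8753 + -0.2952) = (-3.7320, 5.5801)
End effector: (-3.7320, 5.5801)

Answer: -3.7320 5.5801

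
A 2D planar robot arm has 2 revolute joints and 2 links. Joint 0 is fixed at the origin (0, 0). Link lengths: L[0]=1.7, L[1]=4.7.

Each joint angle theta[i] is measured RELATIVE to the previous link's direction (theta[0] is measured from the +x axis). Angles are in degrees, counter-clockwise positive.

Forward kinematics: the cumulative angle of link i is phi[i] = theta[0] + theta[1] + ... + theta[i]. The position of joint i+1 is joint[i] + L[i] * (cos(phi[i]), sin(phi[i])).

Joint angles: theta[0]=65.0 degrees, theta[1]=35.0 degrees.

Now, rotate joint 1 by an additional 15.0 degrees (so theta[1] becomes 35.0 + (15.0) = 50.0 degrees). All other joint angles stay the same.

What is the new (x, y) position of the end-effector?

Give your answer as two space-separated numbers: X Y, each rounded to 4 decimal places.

Answer: -1.2679 5.8004

Derivation:
joint[0] = (0.0000, 0.0000)  (base)
link 0: phi[0] = 65 = 65 deg
  cos(65 deg) = 0.4226, sin(65 deg) = 0.9063
  joint[1] = (0.0000, 0.0000) + 1.7 * (0.4226, 0.9063) = (0.0000 + 0.7185, 0.0000 + 1.5407) = (0.7185, 1.5407)
link 1: phi[1] = 65 + 50 = 115 deg
  cos(115 deg) = -0.4226, sin(115 deg) = 0.9063
  joint[2] = (0.7185, 1.5407) + 4.7 * (-0.4226, 0.9063) = (0.7185 + -1.9863, 1.5407 + 4.2596) = (-1.2679, 5.8004)
End effector: (-1.2679, 5.8004)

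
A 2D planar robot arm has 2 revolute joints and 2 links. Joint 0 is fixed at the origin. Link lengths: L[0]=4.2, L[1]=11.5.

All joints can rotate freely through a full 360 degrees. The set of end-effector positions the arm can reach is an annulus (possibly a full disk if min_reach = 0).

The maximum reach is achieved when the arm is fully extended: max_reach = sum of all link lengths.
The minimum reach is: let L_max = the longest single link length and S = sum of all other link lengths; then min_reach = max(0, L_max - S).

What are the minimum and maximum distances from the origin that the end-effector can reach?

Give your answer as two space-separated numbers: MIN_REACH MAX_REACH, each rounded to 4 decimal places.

Answer: 7.3000 15.7000

Derivation:
Link lengths: [4.2, 11.5]
max_reach = 4.2 + 11.5 = 15.7
L_max = max([4.2, 11.5]) = 11.5
S (sum of others) = 15.7 - 11.5 = 4.2
min_reach = max(0, 11.5 - 4.2) = max(0, 7.3) = 7.3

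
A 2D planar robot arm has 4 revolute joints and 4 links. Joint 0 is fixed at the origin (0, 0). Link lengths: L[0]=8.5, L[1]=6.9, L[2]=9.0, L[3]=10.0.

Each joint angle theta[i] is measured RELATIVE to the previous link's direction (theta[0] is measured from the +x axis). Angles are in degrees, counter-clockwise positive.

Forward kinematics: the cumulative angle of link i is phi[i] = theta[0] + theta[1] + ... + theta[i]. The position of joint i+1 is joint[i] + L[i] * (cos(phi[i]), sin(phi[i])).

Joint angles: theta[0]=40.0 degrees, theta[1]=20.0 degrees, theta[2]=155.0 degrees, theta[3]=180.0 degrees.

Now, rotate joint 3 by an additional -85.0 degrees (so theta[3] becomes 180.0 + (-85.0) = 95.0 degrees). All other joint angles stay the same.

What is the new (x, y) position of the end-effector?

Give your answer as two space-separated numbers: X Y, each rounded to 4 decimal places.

Answer: 9.0169 -1.3834

Derivation:
joint[0] = (0.0000, 0.0000)  (base)
link 0: phi[0] = 40 = 40 deg
  cos(40 deg) = 0.7660, sin(40 deg) = 0.6428
  joint[1] = (0.0000, 0.0000) + 8.5 * (0.7660, 0.6428) = (0.0000 + 6.5114, 0.0000 + 5.4637) = (6.5114, 5.4637)
link 1: phi[1] = 40 + 20 = 60 deg
  cos(60 deg) = 0.5000, sin(60 deg) = 0.8660
  joint[2] = (6.5114, 5.4637) + 6.9 * (0.5000, 0.8660) = (6.5114 + 3.4500, 5.4637 + 5.9756) = (9.9614, 11.4393)
link 2: phi[2] = 40 + 20 + 155 = 215 deg
  cos(215 deg) = -0.8192, sin(215 deg) = -0.5736
  joint[3] = (9.9614, 11.4393) + 9 * (-0.8192, -0.5736) = (9.9614 + -7.3724, 11.4393 + -5.1622) = (2.5890, 6.2771)
link 3: phi[3] = 40 + 20 + 155 + 95 = 310 deg
  cos(310 deg) = 0.6428, sin(310 deg) = -0.7660
  joint[4] = (2.5890, 6.2771) + 10 * (0.6428, -0.7660) = (2.5890 + 6.4279, 6.2771 + -7.6604) = (9.0169, -1.3834)
End effector: (9.0169, -1.3834)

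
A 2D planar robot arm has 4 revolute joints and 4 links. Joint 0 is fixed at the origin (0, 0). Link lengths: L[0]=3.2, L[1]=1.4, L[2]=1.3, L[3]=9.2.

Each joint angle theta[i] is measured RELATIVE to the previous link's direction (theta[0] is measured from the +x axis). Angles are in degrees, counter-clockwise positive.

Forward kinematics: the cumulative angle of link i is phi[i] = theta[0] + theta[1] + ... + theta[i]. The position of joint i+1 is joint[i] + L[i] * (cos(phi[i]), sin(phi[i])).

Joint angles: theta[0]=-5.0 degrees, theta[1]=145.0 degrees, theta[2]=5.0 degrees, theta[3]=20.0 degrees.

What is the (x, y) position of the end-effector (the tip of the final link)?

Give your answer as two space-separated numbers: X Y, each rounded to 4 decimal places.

joint[0] = (0.0000, 0.0000)  (base)
link 0: phi[0] = -5 = -5 deg
  cos(-5 deg) = 0.9962, sin(-5 deg) = -0.0872
  joint[1] = (0.0000, 0.0000) + 3.2 * (0.9962, -0.0872) = (0.0000 + 3.1878, 0.0000 + -0.2789) = (3.1878, -0.2789)
link 1: phi[1] = -5 + 145 = 140 deg
  cos(140 deg) = -0.7660, sin(140 deg) = 0.6428
  joint[2] = (3.1878, -0.2789) + 1.4 * (-0.7660, 0.6428) = (3.1878 + -1.0725, -0.2789 + 0.8999) = (2.1154, 0.6210)
link 2: phi[2] = -5 + 145 + 5 = 145 deg
  cos(145 deg) = -0.8192, sin(145 deg) = 0.5736
  joint[3] = (2.1154, 0.6210) + 1.3 * (-0.8192, 0.5736) = (2.1154 + -1.0649, 0.6210 + 0.7456) = (1.0505, 1.3667)
link 3: phi[3] = -5 + 145 + 5 + 20 = 165 deg
  cos(165 deg) = -0.9659, sin(165 deg) = 0.2588
  joint[4] = (1.0505, 1.3667) + 9.2 * (-0.9659, 0.2588) = (1.0505 + -8.8865, 1.3667 + 2.3811) = (-7.8361, 3.7478)
End effector: (-7.8361, 3.7478)

Answer: -7.8361 3.7478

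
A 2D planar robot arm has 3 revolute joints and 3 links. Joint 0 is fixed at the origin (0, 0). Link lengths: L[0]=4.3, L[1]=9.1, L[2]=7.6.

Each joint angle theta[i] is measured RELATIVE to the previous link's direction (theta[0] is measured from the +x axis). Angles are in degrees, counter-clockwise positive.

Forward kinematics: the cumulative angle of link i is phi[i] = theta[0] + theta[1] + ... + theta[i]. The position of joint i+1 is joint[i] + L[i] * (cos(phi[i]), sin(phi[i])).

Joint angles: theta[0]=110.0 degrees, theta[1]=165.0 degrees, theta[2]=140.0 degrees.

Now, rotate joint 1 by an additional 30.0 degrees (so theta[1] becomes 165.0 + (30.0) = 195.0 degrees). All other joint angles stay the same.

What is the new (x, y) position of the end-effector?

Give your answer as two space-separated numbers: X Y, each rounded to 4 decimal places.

joint[0] = (0.0000, 0.0000)  (base)
link 0: phi[0] = 110 = 110 deg
  cos(110 deg) = -0.3420, sin(110 deg) = 0.9397
  joint[1] = (0.0000, 0.0000) + 4.3 * (-0.3420, 0.9397) = (0.0000 + -1.4707, 0.0000 + 4.0407) = (-1.4707, 4.0407)
link 1: phi[1] = 110 + 195 = 305 deg
  cos(305 deg) = 0.5736, sin(305 deg) = -0.8192
  joint[2] = (-1.4707, 4.0407) + 9.1 * (0.5736, -0.8192) = (-1.4707 + 5.2195, 4.0407 + -7.4543) = (3.7489, -3.4136)
link 2: phi[2] = 110 + 195 + 140 = 445 deg
  cos(445 deg) = 0.0872, sin(445 deg) = 0.9962
  joint[3] = (3.7489, -3.4136) + 7.6 * (0.0872, 0.9962) = (3.7489 + 0.6624, -3.4136 + 7.5711) = (4.4112, 4.1575)
End effector: (4.4112, 4.1575)

Answer: 4.4112 4.1575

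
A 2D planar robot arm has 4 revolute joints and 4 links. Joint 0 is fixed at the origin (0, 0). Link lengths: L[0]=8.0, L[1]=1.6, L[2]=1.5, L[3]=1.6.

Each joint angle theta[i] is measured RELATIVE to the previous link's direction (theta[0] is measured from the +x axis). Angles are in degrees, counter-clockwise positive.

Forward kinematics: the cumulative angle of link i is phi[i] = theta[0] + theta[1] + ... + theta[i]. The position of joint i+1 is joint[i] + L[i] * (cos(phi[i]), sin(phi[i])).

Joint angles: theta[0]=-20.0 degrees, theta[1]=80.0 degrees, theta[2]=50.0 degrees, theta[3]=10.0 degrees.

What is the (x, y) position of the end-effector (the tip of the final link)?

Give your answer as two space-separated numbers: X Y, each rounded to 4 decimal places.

joint[0] = (0.0000, 0.0000)  (base)
link 0: phi[0] = -20 = -20 deg
  cos(-20 deg) = 0.9397, sin(-20 deg) = -0.3420
  joint[1] = (0.0000, 0.0000) + 8 * (0.9397, -0.3420) = (0.0000 + 7.5175, 0.0000 + -2.7362) = (7.5175, -2.7362)
link 1: phi[1] = -20 + 80 = 60 deg
  cos(60 deg) = 0.5000, sin(60 deg) = 0.8660
  joint[2] = (7.5175, -2.7362) + 1.6 * (0.5000, 0.8660) = (7.5175 + 0.8000, -2.7362 + 1.3856) = (8.3175, -1.3505)
link 2: phi[2] = -20 + 80 + 50 = 110 deg
  cos(110 deg) = -0.3420, sin(110 deg) = 0.9397
  joint[3] = (8.3175, -1.3505) + 1.5 * (-0.3420, 0.9397) = (8.3175 + -0.5130, -1.3505 + 1.4095) = (7.8045, 0.0590)
link 3: phi[3] = -20 + 80 + 50 + 10 = 120 deg
  cos(120 deg) = -0.5000, sin(120 deg) = 0.8660
  joint[4] = (7.8045, 0.0590) + 1.6 * (-0.5000, 0.8660) = (7.8045 + -0.8000, 0.0590 + 1.3856) = (7.0045, 1.4447)
End effector: (7.0045, 1.4447)

Answer: 7.0045 1.4447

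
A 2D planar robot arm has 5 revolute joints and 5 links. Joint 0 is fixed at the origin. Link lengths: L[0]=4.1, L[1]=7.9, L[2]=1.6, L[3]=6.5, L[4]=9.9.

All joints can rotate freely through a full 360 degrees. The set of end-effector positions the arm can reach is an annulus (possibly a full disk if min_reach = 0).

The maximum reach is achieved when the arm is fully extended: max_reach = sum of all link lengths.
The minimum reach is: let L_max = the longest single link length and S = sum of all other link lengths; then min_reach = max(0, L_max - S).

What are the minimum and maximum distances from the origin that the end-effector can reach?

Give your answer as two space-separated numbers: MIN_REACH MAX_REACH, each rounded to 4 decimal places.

Link lengths: [4.1, 7.9, 1.6, 6.5, 9.9]
max_reach = 4.1 + 7.9 + 1.6 + 6.5 + 9.9 = 30
L_max = max([4.1, 7.9, 1.6, 6.5, 9.9]) = 9.9
S (sum of others) = 30 - 9.9 = 20.1
min_reach = max(0, 9.9 - 20.1) = max(0, -10.2) = 0

Answer: 0.0000 30.0000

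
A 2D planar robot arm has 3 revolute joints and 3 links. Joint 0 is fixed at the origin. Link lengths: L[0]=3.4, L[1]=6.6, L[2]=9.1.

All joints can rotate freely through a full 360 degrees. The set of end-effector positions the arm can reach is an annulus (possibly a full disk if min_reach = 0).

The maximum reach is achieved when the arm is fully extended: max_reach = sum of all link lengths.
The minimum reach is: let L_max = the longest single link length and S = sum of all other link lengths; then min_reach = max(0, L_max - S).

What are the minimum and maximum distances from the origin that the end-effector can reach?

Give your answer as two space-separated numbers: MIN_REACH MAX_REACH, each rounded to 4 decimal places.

Answer: 0.0000 19.1000

Derivation:
Link lengths: [3.4, 6.6, 9.1]
max_reach = 3.4 + 6.6 + 9.1 = 19.1
L_max = max([3.4, 6.6, 9.1]) = 9.1
S (sum of others) = 19.1 - 9.1 = 10
min_reach = max(0, 9.1 - 10) = max(0, -0.9) = 0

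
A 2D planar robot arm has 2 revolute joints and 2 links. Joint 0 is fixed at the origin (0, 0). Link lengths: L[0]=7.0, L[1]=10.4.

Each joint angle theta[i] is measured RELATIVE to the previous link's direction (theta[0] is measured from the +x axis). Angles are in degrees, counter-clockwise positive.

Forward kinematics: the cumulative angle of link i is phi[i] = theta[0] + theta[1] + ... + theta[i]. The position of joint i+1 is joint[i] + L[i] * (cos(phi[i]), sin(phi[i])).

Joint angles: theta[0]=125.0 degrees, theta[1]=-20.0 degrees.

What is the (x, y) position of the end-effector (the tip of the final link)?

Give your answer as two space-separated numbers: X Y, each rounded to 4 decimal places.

joint[0] = (0.0000, 0.0000)  (base)
link 0: phi[0] = 125 = 125 deg
  cos(125 deg) = -0.5736, sin(125 deg) = 0.8192
  joint[1] = (0.0000, 0.0000) + 7 * (-0.5736, 0.8192) = (0.0000 + -4.0150, 0.0000 + 5.7341) = (-4.0150, 5.7341)
link 1: phi[1] = 125 + -20 = 105 deg
  cos(105 deg) = -0.2588, sin(105 deg) = 0.9659
  joint[2] = (-4.0150, 5.7341) + 10.4 * (-0.2588, 0.9659) = (-4.0150 + -2.6917, 5.7341 + 10.0456) = (-6.7068, 15.7797)
End effector: (-6.7068, 15.7797)

Answer: -6.7068 15.7797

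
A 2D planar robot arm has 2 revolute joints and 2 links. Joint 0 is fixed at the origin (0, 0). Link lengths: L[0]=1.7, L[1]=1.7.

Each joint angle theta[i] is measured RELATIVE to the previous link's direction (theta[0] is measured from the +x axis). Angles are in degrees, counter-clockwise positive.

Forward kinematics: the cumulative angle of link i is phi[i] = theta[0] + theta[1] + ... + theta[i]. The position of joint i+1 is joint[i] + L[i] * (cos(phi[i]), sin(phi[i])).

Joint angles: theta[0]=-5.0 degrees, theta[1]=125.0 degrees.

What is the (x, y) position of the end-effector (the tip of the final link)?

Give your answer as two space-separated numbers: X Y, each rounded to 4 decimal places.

Answer: 0.8435 1.3241

Derivation:
joint[0] = (0.0000, 0.0000)  (base)
link 0: phi[0] = -5 = -5 deg
  cos(-5 deg) = 0.9962, sin(-5 deg) = -0.0872
  joint[1] = (0.0000, 0.0000) + 1.7 * (0.9962, -0.0872) = (0.0000 + 1.6935, 0.0000 + -0.1482) = (1.6935, -0.1482)
link 1: phi[1] = -5 + 125 = 120 deg
  cos(120 deg) = -0.5000, sin(120 deg) = 0.8660
  joint[2] = (1.6935, -0.1482) + 1.7 * (-0.5000, 0.8660) = (1.6935 + -0.8500, -0.1482 + 1.4722) = (0.8435, 1.3241)
End effector: (0.8435, 1.3241)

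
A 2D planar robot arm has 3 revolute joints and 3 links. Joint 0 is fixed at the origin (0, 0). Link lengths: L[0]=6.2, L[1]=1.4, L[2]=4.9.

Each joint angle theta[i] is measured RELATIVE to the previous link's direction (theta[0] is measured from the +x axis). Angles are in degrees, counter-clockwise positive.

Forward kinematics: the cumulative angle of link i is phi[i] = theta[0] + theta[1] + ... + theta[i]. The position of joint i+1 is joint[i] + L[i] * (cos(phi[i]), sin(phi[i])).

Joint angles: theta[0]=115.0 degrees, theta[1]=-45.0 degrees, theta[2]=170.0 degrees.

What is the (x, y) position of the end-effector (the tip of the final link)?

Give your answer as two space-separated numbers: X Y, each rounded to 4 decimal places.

joint[0] = (0.0000, 0.0000)  (base)
link 0: phi[0] = 115 = 115 deg
  cos(115 deg) = -0.4226, sin(115 deg) = 0.9063
  joint[1] = (0.0000, 0.0000) + 6.2 * (-0.4226, 0.9063) = (0.0000 + -2.6202, 0.0000 + 5.6191) = (-2.6202, 5.6191)
link 1: phi[1] = 115 + -45 = 70 deg
  cos(70 deg) = 0.3420, sin(70 deg) = 0.9397
  joint[2] = (-2.6202, 5.6191) + 1.4 * (0.3420, 0.9397) = (-2.6202 + 0.4788, 5.6191 + 1.3156) = (-2.1414, 6.9347)
link 2: phi[2] = 115 + -45 + 170 = 240 deg
  cos(240 deg) = -0.5000, sin(240 deg) = -0.8660
  joint[3] = (-2.1414, 6.9347) + 4.9 * (-0.5000, -0.8660) = (-2.1414 + -2.4500, 6.9347 + -4.2435) = (-4.5914, 2.6912)
End effector: (-4.5914, 2.6912)

Answer: -4.5914 2.6912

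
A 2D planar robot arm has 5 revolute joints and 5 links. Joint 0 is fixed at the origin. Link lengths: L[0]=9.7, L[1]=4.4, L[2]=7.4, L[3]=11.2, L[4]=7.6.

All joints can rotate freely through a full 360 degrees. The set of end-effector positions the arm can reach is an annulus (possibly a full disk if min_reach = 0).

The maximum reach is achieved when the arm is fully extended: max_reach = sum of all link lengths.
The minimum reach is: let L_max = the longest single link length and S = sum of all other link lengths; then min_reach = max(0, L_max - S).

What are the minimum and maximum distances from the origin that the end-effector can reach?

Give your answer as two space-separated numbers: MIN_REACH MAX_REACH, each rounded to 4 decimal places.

Link lengths: [9.7, 4.4, 7.4, 11.2, 7.6]
max_reach = 9.7 + 4.4 + 7.4 + 11.2 + 7.6 = 40.3
L_max = max([9.7, 4.4, 7.4, 11.2, 7.6]) = 11.2
S (sum of others) = 40.3 - 11.2 = 29.1
min_reach = max(0, 11.2 - 29.1) = max(0, -17.9) = 0

Answer: 0.0000 40.3000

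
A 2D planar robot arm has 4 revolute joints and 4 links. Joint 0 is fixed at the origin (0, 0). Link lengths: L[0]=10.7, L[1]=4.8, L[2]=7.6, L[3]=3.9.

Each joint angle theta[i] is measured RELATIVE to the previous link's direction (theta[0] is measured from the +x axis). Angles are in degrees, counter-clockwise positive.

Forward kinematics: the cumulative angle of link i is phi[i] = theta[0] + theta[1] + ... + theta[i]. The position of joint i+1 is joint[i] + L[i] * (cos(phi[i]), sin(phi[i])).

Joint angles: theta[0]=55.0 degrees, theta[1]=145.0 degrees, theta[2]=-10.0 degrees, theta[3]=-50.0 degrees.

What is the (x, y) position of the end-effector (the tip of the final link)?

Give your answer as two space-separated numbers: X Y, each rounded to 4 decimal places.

Answer: -8.8454 8.3104

Derivation:
joint[0] = (0.0000, 0.0000)  (base)
link 0: phi[0] = 55 = 55 deg
  cos(55 deg) = 0.5736, sin(55 deg) = 0.8192
  joint[1] = (0.0000, 0.0000) + 10.7 * (0.5736, 0.8192) = (0.0000 + 6.1373, 0.0000 + 8.7649) = (6.1373, 8.7649)
link 1: phi[1] = 55 + 145 = 200 deg
  cos(200 deg) = -0.9397, sin(200 deg) = -0.3420
  joint[2] = (6.1373, 8.7649) + 4.8 * (-0.9397, -0.3420) = (6.1373 + -4.5105, 8.7649 + -1.6417) = (1.6267, 7.1232)
link 2: phi[2] = 55 + 145 + -10 = 190 deg
  cos(190 deg) = -0.9848, sin(190 deg) = -0.1736
  joint[3] = (1.6267, 7.1232) + 7.6 * (-0.9848, -0.1736) = (1.6267 + -7.4845, 7.1232 + -1.3197) = (-5.8578, 5.8035)
link 3: phi[3] = 55 + 145 + -10 + -50 = 140 deg
  cos(140 deg) = -0.7660, sin(140 deg) = 0.6428
  joint[4] = (-5.8578, 5.8035) + 3.9 * (-0.7660, 0.6428) = (-5.8578 + -2.9876, 5.8035 + 2.5069) = (-8.8454, 8.3104)
End effector: (-8.8454, 8.3104)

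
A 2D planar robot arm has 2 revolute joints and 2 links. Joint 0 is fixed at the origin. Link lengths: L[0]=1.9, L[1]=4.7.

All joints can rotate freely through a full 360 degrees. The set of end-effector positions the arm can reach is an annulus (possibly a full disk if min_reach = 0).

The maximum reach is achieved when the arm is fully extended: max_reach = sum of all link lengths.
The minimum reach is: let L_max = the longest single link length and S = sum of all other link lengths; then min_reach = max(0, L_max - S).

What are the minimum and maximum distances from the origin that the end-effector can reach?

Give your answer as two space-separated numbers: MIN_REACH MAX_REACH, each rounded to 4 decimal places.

Link lengths: [1.9, 4.7]
max_reach = 1.9 + 4.7 = 6.6
L_max = max([1.9, 4.7]) = 4.7
S (sum of others) = 6.6 - 4.7 = 1.9
min_reach = max(0, 4.7 - 1.9) = max(0, 2.8) = 2.8

Answer: 2.8000 6.6000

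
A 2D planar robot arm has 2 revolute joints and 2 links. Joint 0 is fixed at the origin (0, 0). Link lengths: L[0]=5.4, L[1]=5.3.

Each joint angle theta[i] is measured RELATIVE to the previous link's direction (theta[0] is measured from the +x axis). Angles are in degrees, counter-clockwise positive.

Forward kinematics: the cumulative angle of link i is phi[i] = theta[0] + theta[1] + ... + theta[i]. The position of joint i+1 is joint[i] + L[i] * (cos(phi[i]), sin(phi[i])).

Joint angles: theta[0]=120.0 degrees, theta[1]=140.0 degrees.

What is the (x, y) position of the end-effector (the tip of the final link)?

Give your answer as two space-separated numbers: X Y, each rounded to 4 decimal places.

joint[0] = (0.0000, 0.0000)  (base)
link 0: phi[0] = 120 = 120 deg
  cos(120 deg) = -0.5000, sin(120 deg) = 0.8660
  joint[1] = (0.0000, 0.0000) + 5.4 * (-0.5000, 0.8660) = (0.0000 + -2.7000, 0.0000 + 4.6765) = (-2.7000, 4.6765)
link 1: phi[1] = 120 + 140 = 260 deg
  cos(260 deg) = -0.1736, sin(260 deg) = -0.9848
  joint[2] = (-2.7000, 4.6765) + 5.3 * (-0.1736, -0.9848) = (-2.7000 + -0.9203, 4.6765 + -5.2195) = (-3.6203, -0.5429)
End effector: (-3.6203, -0.5429)

Answer: -3.6203 -0.5429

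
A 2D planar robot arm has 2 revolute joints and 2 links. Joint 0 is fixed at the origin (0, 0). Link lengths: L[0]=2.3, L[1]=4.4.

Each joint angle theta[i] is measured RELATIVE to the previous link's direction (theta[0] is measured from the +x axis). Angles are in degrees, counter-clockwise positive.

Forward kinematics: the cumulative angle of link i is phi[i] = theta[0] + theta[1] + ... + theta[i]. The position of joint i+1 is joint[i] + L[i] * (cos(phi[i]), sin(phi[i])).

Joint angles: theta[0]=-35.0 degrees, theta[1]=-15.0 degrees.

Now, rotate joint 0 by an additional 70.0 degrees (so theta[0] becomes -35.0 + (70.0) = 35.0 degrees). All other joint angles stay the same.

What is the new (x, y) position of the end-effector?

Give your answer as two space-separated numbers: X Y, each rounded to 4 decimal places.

joint[0] = (0.0000, 0.0000)  (base)
link 0: phi[0] = 35 = 35 deg
  cos(35 deg) = 0.8192, sin(35 deg) = 0.5736
  joint[1] = (0.0000, 0.0000) + 2.3 * (0.8192, 0.5736) = (0.0000 + 1.8840, 0.0000 + 1.3192) = (1.8840, 1.3192)
link 1: phi[1] = 35 + -15 = 20 deg
  cos(20 deg) = 0.9397, sin(20 deg) = 0.3420
  joint[2] = (1.8840, 1.3192) + 4.4 * (0.9397, 0.3420) = (1.8840 + 4.1346, 1.3192 + 1.5049) = (6.0187, 2.8241)
End effector: (6.0187, 2.8241)

Answer: 6.0187 2.8241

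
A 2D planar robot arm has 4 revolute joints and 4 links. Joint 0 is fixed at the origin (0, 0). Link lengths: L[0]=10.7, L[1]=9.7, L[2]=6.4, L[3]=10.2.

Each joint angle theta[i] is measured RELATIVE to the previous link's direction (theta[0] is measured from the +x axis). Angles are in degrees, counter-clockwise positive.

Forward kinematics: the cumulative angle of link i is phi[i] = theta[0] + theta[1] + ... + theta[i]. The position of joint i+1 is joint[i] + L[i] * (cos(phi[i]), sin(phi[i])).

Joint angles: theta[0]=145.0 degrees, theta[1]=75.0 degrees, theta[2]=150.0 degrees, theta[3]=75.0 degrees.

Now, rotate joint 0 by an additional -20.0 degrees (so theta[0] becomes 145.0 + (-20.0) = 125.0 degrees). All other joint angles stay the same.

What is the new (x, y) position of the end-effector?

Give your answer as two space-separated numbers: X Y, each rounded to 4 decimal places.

Answer: -4.6388 13.5803

Derivation:
joint[0] = (0.0000, 0.0000)  (base)
link 0: phi[0] = 125 = 125 deg
  cos(125 deg) = -0.5736, sin(125 deg) = 0.8192
  joint[1] = (0.0000, 0.0000) + 10.7 * (-0.5736, 0.8192) = (0.0000 + -6.1373, 0.0000 + 8.7649) = (-6.1373, 8.7649)
link 1: phi[1] = 125 + 75 = 200 deg
  cos(200 deg) = -0.9397, sin(200 deg) = -0.3420
  joint[2] = (-6.1373, 8.7649) + 9.7 * (-0.9397, -0.3420) = (-6.1373 + -9.1150, 8.7649 + -3.3176) = (-15.2523, 5.4473)
link 2: phi[2] = 125 + 75 + 150 = 350 deg
  cos(350 deg) = 0.9848, sin(350 deg) = -0.1736
  joint[3] = (-15.2523, 5.4473) + 6.4 * (0.9848, -0.1736) = (-15.2523 + 6.3028, 5.4473 + -1.1113) = (-8.9495, 4.3360)
link 3: phi[3] = 125 + 75 + 150 + 75 = 425 deg
  cos(425 deg) = 0.4226, sin(425 deg) = 0.9063
  joint[4] = (-8.9495, 4.3360) + 10.2 * (0.4226, 0.9063) = (-8.9495 + 4.3107, 4.3360 + 9.2443) = (-4.6388, 13.5803)
End effector: (-4.6388, 13.5803)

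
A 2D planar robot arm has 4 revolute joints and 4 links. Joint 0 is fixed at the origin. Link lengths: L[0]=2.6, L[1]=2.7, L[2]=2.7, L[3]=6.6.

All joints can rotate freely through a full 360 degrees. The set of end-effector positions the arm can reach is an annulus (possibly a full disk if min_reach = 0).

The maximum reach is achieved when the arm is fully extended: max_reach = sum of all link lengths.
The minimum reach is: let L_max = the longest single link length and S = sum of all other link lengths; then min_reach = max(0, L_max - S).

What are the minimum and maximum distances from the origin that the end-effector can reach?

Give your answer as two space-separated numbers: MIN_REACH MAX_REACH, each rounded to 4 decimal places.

Answer: 0.0000 14.6000

Derivation:
Link lengths: [2.6, 2.7, 2.7, 6.6]
max_reach = 2.6 + 2.7 + 2.7 + 6.6 = 14.6
L_max = max([2.6, 2.7, 2.7, 6.6]) = 6.6
S (sum of others) = 14.6 - 6.6 = 8
min_reach = max(0, 6.6 - 8) = max(0, -1.4) = 0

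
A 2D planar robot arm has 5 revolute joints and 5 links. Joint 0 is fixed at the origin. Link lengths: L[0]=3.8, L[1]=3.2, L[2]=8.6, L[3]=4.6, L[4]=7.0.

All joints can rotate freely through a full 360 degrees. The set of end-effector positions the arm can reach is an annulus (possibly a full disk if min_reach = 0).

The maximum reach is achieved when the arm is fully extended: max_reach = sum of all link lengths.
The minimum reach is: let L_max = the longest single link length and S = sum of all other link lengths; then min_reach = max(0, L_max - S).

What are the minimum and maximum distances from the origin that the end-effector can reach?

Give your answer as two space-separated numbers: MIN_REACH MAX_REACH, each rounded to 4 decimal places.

Answer: 0.0000 27.2000

Derivation:
Link lengths: [3.8, 3.2, 8.6, 4.6, 7.0]
max_reach = 3.8 + 3.2 + 8.6 + 4.6 + 7 = 27.2
L_max = max([3.8, 3.2, 8.6, 4.6, 7.0]) = 8.6
S (sum of others) = 27.2 - 8.6 = 18.6
min_reach = max(0, 8.6 - 18.6) = max(0, -10) = 0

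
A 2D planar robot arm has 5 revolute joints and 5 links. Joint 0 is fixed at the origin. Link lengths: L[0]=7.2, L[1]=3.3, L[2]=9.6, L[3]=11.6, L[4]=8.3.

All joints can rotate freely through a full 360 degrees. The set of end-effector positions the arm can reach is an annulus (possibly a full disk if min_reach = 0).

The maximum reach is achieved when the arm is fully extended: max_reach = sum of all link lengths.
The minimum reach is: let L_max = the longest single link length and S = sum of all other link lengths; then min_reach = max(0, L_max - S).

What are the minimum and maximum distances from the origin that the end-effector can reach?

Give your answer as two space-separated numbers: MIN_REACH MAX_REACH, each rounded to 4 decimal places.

Link lengths: [7.2, 3.3, 9.6, 11.6, 8.3]
max_reach = 7.2 + 3.3 + 9.6 + 11.6 + 8.3 = 40
L_max = max([7.2, 3.3, 9.6, 11.6, 8.3]) = 11.6
S (sum of others) = 40 - 11.6 = 28.4
min_reach = max(0, 11.6 - 28.4) = max(0, -16.8) = 0

Answer: 0.0000 40.0000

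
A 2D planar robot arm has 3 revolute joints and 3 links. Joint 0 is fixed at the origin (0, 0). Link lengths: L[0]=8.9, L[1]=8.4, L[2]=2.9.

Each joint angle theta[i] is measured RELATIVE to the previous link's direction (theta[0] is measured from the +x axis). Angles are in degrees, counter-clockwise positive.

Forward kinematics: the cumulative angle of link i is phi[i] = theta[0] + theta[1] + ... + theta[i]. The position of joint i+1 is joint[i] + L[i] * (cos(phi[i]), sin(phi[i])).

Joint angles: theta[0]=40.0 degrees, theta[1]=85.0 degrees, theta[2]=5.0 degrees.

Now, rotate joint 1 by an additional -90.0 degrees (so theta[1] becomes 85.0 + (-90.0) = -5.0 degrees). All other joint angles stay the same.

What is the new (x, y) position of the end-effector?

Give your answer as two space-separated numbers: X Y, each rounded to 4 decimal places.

Answer: 15.9202 12.4029

Derivation:
joint[0] = (0.0000, 0.0000)  (base)
link 0: phi[0] = 40 = 40 deg
  cos(40 deg) = 0.7660, sin(40 deg) = 0.6428
  joint[1] = (0.0000, 0.0000) + 8.9 * (0.7660, 0.6428) = (0.0000 + 6.8178, 0.0000 + 5.7208) = (6.8178, 5.7208)
link 1: phi[1] = 40 + -5 = 35 deg
  cos(35 deg) = 0.8192, sin(35 deg) = 0.5736
  joint[2] = (6.8178, 5.7208) + 8.4 * (0.8192, 0.5736) = (6.8178 + 6.8809, 5.7208 + 4.8180) = (13.6987, 10.5389)
link 2: phi[2] = 40 + -5 + 5 = 40 deg
  cos(40 deg) = 0.7660, sin(40 deg) = 0.6428
  joint[3] = (13.6987, 10.5389) + 2.9 * (0.7660, 0.6428) = (13.6987 + 2.2215, 10.5389 + 1.8641) = (15.9202, 12.4029)
End effector: (15.9202, 12.4029)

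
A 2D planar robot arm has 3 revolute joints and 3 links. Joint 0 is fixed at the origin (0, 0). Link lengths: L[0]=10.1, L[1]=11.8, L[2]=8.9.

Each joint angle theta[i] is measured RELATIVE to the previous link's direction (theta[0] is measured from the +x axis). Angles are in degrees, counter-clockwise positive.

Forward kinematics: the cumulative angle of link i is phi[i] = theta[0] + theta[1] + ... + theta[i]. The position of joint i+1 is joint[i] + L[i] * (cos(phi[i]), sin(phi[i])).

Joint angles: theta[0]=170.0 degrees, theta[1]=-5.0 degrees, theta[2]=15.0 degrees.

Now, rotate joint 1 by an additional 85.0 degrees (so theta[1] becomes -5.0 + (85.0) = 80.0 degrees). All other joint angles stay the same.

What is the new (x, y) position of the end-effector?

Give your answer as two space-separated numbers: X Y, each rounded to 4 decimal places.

joint[0] = (0.0000, 0.0000)  (base)
link 0: phi[0] = 170 = 170 deg
  cos(170 deg) = -0.9848, sin(170 deg) = 0.1736
  joint[1] = (0.0000, 0.0000) + 10.1 * (-0.9848, 0.1736) = (0.0000 + -9.9466, 0.0000 + 1.7538) = (-9.9466, 1.7538)
link 1: phi[1] = 170 + 80 = 250 deg
  cos(250 deg) = -0.3420, sin(250 deg) = -0.9397
  joint[2] = (-9.9466, 1.7538) + 11.8 * (-0.3420, -0.9397) = (-9.9466 + -4.0358, 1.7538 + -11.0884) = (-13.9824, -9.3345)
link 2: phi[2] = 170 + 80 + 15 = 265 deg
  cos(265 deg) = -0.0872, sin(265 deg) = -0.9962
  joint[3] = (-13.9824, -9.3345) + 8.9 * (-0.0872, -0.9962) = (-13.9824 + -0.7757, -9.3345 + -8.8661) = (-14.7581, -18.2007)
End effector: (-14.7581, -18.2007)

Answer: -14.7581 -18.2007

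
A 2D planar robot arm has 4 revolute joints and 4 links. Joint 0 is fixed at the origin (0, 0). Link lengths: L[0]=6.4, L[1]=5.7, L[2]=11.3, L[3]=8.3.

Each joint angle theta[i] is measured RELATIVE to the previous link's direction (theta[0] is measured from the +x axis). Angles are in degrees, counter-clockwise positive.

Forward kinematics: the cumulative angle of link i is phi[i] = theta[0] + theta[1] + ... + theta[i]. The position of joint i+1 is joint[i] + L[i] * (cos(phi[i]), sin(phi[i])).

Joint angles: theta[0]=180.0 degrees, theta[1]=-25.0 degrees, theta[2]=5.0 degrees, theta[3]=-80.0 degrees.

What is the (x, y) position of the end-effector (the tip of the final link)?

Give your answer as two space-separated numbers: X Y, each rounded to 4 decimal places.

joint[0] = (0.0000, 0.0000)  (base)
link 0: phi[0] = 180 = 180 deg
  cos(180 deg) = -1.0000, sin(180 deg) = 0.0000
  joint[1] = (0.0000, 0.0000) + 6.4 * (-1.0000, 0.0000) = (0.0000 + -6.4000, 0.0000 + 0.0000) = (-6.4000, 0.0000)
link 1: phi[1] = 180 + -25 = 155 deg
  cos(155 deg) = -0.9063, sin(155 deg) = 0.4226
  joint[2] = (-6.4000, 0.0000) + 5.7 * (-0.9063, 0.4226) = (-6.4000 + -5.1660, 0.0000 + 2.4089) = (-11.5660, 2.4089)
link 2: phi[2] = 180 + -25 + 5 = 160 deg
  cos(160 deg) = -0.9397, sin(160 deg) = 0.3420
  joint[3] = (-11.5660, 2.4089) + 11.3 * (-0.9397, 0.3420) = (-11.5660 + -10.6185, 2.4089 + 3.8648) = (-22.1845, 6.2738)
link 3: phi[3] = 180 + -25 + 5 + -80 = 80 deg
  cos(80 deg) = 0.1736, sin(80 deg) = 0.9848
  joint[4] = (-22.1845, 6.2738) + 8.3 * (0.1736, 0.9848) = (-22.1845 + 1.4413, 6.2738 + 8.1739) = (-20.7432, 14.4477)
End effector: (-20.7432, 14.4477)

Answer: -20.7432 14.4477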